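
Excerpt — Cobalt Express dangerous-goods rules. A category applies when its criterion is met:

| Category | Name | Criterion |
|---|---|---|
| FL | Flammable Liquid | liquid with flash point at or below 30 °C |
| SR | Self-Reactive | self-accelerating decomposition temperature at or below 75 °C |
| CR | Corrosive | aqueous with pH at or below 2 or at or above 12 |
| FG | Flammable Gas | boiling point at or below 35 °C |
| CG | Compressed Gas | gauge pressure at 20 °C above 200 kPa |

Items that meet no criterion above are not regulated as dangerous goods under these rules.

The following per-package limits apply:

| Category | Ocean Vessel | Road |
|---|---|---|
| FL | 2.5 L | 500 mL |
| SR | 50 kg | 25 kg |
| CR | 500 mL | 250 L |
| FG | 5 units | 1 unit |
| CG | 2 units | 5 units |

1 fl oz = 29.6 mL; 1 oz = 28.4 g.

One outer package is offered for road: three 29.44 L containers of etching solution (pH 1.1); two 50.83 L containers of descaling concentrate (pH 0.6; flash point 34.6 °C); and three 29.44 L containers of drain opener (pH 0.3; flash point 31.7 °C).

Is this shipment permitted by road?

No

pH 1.1 meets the Category CR criterion (Corrosive), so the etching solution is Category CR.
The descaling concentrate has pH 0.6, which is ≤ 2, so it is Category CR (Corrosive).
Drain opener: pH 0.3 ≤ 2 → Category CR (Corrosive).
Category CR net quantity: (three 29.44 L containers = 88.32 L) + (two 50.83 L containers = 101.66 L) + (three 29.44 L containers = 88.32 L) = 278.3 L.
That exceeds the Category CR road limit of 250 L.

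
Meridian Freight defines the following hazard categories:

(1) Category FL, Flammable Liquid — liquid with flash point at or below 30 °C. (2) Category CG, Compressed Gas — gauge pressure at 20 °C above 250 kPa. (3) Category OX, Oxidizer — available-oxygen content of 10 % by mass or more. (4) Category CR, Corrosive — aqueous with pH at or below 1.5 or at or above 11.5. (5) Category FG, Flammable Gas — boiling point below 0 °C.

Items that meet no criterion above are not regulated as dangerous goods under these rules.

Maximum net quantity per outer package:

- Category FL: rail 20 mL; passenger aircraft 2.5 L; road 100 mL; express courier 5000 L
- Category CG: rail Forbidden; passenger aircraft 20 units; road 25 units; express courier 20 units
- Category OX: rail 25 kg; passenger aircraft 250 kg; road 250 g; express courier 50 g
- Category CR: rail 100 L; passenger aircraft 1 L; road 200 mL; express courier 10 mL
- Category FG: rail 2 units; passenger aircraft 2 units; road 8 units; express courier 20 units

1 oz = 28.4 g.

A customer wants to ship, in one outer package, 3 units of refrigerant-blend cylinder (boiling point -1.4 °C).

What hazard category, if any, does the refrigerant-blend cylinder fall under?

Category FG

Refrigerant-blend cylinder: boiling point -1.4 °C < 0 °C → Category FG (Flammable Gas).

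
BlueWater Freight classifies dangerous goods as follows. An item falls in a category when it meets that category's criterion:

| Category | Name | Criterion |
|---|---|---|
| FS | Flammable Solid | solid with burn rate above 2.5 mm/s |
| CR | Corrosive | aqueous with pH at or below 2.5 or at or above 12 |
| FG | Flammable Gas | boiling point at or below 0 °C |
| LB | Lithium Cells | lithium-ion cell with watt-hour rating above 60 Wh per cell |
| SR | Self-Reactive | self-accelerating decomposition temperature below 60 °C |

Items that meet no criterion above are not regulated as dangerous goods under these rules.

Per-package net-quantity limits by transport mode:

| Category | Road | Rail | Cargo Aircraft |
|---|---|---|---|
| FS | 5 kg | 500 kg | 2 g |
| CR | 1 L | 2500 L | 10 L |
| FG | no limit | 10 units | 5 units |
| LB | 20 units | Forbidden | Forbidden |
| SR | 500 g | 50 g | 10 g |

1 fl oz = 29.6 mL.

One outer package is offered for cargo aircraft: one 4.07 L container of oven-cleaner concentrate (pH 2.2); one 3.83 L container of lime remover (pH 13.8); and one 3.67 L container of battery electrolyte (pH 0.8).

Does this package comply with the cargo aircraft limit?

Oven-cleaner concentrate: pH 2.2 ≤ 2.5 → Category CR (Corrosive).
The lime remover has pH 13.8, which is ≥ 12, so it is Category CR (Corrosive).
pH 0.8 meets the Category CR criterion (Corrosive), so the battery electrolyte is Category CR.
Total Category CR: 4.07 L + 3.83 L + 3.67 L = 11.57 L.
That exceeds the Category CR cargo aircraft limit of 10 L.

No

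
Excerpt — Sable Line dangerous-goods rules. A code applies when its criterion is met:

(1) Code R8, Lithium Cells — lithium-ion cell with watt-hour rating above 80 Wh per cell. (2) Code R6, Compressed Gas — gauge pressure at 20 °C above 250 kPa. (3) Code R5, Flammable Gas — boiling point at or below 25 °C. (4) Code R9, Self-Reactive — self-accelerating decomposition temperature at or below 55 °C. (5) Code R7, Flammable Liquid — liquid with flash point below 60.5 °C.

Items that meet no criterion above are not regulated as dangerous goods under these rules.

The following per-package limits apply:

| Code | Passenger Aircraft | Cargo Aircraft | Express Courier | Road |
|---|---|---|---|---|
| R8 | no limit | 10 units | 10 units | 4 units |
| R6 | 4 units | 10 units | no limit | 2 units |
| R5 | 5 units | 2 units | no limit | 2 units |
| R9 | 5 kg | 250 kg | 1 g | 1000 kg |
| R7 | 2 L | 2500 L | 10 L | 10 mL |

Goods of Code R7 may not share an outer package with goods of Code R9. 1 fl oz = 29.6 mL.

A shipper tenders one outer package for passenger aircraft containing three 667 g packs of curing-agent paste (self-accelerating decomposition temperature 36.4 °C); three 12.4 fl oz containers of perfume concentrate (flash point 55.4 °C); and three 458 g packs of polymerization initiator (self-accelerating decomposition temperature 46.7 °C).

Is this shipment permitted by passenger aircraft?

The curing-agent paste has self-accelerating decomposition temperature 36.4 °C, which is ≤ 55 °C, so it is Code R9 (Self-Reactive).
The perfume concentrate has flash point 55.4 °C, which is < 60.5 °C, so it is Code R7 (Flammable Liquid).
The polymerization initiator has self-accelerating decomposition temperature 46.7 °C, which is ≤ 55 °C, so it is Code R9 (Self-Reactive).
Code R7 quantity: three 12.4 fl oz containers = 1101.12 mL.
1101.12 mL ≤ 2 L (passenger aircraft limit, Code R7) — within limit.
Code R9 net quantity: (three 667 g packs = 2.001 kg) + (three 458 g packs = 1.374 kg) = 3.375 kg.
3.375 kg ≤ 5 kg (passenger aircraft limit, Code R9) — within limit.
Code R7 and Code R9 may not share an outer package.

No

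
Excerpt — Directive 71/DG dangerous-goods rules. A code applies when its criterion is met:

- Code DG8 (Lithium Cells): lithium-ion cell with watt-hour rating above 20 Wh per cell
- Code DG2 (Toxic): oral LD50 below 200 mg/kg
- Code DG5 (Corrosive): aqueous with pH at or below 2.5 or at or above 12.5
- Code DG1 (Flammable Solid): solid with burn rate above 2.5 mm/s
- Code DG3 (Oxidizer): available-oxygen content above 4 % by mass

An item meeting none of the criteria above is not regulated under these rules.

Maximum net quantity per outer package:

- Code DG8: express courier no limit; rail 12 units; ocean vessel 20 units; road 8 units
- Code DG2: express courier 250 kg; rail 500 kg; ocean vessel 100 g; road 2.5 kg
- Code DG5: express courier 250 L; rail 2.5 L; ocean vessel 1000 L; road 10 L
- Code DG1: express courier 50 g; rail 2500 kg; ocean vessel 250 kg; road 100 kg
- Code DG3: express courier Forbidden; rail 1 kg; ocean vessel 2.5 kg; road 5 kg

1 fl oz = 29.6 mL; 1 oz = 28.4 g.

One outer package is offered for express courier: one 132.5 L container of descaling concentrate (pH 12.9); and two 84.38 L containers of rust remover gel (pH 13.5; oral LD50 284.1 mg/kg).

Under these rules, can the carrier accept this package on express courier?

No

The descaling concentrate has pH 12.9, which is ≥ 12.5, so it is Code DG5 (Corrosive).
With pH 13.5 (≥ 12.5), the rust remover gel falls in Code DG5.
Total Code DG5: 132.5 L + (two 84.38 L containers = 168.76 L) = 301.26 L.
301.26 L > 250 L (express courier limit, Code DG5) — over the limit.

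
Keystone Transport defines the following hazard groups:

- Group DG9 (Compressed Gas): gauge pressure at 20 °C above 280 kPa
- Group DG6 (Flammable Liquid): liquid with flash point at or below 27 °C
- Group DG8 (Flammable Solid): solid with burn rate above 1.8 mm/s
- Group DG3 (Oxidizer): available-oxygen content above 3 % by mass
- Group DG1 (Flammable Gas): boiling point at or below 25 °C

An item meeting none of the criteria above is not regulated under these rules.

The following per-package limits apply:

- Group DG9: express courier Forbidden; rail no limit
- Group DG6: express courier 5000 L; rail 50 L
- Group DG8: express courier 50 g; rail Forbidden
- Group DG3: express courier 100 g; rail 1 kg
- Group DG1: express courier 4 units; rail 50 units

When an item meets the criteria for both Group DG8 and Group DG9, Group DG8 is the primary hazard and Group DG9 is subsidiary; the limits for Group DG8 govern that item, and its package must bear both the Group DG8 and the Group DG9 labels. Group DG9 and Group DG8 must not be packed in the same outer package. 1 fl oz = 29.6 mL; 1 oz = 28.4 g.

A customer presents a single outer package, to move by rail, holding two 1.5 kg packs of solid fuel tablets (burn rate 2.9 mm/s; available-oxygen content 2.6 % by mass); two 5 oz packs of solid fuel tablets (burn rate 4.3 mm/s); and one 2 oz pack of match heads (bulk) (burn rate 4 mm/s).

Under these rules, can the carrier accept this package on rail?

With burn rate 2.9 mm/s (> 1.8 mm/s), the solid fuel tablets fall in Group DG8.
With burn rate 4.3 mm/s (> 1.8 mm/s), the solid fuel tablets fall in Group DG8.
Burn rate 4 mm/s meets the Group DG8 criterion (Flammable Solid), so the match heads (bulk) are Group DG8.
Total Group DG8: (two 1.5 kg packs = 3 kg) + (two 5 oz packs = 284 g) + (one 2 oz pack = 56.8 g) = 3340.8 g.
Group DG8 is Forbidden by rail.

No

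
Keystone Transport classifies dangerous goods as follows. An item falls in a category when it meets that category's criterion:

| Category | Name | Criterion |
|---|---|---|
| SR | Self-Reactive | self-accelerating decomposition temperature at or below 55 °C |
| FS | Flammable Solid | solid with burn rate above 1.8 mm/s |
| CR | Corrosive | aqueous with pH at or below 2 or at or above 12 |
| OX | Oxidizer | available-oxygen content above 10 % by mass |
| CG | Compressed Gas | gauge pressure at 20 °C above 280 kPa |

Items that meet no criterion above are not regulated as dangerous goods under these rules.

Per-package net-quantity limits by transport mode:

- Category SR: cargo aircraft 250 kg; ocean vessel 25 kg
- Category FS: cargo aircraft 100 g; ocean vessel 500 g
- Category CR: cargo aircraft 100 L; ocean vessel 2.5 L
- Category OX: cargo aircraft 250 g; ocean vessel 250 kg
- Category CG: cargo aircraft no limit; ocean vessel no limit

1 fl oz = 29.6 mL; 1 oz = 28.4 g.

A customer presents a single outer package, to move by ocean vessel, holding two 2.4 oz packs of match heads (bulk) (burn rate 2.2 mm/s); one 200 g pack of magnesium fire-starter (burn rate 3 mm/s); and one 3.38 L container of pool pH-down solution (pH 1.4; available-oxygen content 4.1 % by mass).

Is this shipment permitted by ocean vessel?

No

With burn rate 2.2 mm/s (> 1.8 mm/s), the match heads (bulk) fall in Category FS.
With burn rate 3 mm/s (> 1.8 mm/s), the magnesium fire-starter falls in Category FS.
Pool pH-down solution: pH 1.4 ≤ 2 → Category CR (Corrosive).
Category CR quantity: 3.38 L.
That exceeds the Category CR ocean vessel limit of 2.5 L.
Category FS net quantity: (two 2.4 oz packs = 136.32 g) + 200 g = 336.32 g.
336.32 g is within the ocean vessel limit of 500 g for Category FS.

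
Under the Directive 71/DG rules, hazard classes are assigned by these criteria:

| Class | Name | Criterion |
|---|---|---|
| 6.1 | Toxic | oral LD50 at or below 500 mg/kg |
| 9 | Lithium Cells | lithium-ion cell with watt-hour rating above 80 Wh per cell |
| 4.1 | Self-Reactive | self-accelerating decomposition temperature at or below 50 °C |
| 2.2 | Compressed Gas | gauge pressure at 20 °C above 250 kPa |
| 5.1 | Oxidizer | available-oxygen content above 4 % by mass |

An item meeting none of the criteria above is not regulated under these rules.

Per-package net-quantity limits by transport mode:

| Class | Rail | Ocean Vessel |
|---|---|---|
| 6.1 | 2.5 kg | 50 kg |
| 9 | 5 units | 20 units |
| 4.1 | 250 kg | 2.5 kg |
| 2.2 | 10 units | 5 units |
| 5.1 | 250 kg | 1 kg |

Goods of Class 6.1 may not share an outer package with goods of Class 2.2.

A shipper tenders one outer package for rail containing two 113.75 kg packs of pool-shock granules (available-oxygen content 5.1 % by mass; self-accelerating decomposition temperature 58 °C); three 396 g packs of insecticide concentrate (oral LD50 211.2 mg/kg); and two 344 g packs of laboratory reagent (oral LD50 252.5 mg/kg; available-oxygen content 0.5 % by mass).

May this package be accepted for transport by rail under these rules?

Yes

Pool-shock granules: available-oxygen content 5.1 % by mass > 4 % by mass → Class 5.1 (Oxidizer).
Oral LD50 211.2 mg/kg meets the Class 6.1 criterion (Toxic), so the insecticide concentrate is Class 6.1.
The laboratory reagent has oral LD50 252.5 mg/kg, which is ≤ 500 mg/kg, so it is Class 6.1 (Toxic).
Class 6.1 net quantity: (three 396 g packs = 1.188 kg) + (two 344 g packs = 688 g) = 1.876 kg.
1.876 kg is within the rail limit of 2.5 kg for Class 6.1.
Class 5.1 quantity: two 113.75 kg packs = 227.5 kg.
227.5 kg ≤ 250 kg (rail limit, Class 5.1) — within limit.
The segregation rule (Class 6.1 with Class 2.2) does not apply to Class 6.1 with Class 5.1.
Every hazard class is within its rail limit and no segregation rule is violated.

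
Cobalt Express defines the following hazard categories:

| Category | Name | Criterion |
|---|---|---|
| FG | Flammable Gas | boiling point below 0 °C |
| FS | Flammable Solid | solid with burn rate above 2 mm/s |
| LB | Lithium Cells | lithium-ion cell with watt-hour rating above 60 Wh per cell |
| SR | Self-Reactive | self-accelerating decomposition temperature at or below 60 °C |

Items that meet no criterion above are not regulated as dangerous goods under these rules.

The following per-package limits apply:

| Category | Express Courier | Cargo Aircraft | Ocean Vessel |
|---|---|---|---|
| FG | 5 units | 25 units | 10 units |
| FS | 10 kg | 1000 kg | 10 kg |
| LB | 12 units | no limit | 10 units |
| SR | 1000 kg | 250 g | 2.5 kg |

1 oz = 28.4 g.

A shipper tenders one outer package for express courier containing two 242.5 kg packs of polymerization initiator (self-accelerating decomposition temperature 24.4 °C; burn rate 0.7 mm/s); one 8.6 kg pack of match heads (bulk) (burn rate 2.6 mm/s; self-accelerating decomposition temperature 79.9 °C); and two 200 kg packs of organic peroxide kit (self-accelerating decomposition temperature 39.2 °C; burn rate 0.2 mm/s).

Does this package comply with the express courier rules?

Yes

Polymerization initiator: self-accelerating decomposition temperature 24.4 °C ≤ 60 °C → Category SR (Self-Reactive).
The match heads (bulk) have burn rate 2.6 mm/s, which is > 2 mm/s, so they are Category FS (Flammable Solid).
Organic peroxide kit: self-accelerating decomposition temperature 39.2 °C ≤ 60 °C → Category SR (Self-Reactive).
Category SR net quantity: (two 242.5 kg packs = 485 kg) + (two 200 kg packs = 400 kg) = 885 kg.
That is within the Category SR express courier limit of 1000 kg.
Category FS quantity: 8.6 kg.
8.6 kg is within the express courier limit of 10 kg for Category FS.
Every hazard category is within its express courier limit and no segregation rule is violated.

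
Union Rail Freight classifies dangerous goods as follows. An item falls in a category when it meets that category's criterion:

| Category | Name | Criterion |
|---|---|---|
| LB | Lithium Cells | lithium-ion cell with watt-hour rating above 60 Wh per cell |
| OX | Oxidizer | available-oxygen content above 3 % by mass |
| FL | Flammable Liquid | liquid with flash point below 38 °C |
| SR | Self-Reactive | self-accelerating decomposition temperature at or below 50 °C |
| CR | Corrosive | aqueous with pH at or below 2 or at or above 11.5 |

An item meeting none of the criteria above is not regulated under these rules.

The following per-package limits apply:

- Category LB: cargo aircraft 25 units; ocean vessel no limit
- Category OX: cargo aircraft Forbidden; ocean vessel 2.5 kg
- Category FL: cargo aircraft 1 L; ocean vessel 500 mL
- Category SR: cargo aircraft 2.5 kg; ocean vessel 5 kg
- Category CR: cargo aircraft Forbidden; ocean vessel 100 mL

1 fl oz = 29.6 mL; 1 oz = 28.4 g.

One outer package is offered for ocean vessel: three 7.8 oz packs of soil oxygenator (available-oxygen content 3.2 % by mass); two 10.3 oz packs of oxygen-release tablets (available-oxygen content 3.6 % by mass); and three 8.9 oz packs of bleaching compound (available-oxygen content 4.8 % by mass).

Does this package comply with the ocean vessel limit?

Available-oxygen content 3.2 % by mass meets the Category OX criterion (Oxidizer), so the soil oxygenator is Category OX.
With available-oxygen content 3.6 % by mass (> 3 % by mass), the oxygen-release tablets fall in Category OX.
Bleaching compound: available-oxygen content 4.8 % by mass > 3 % by mass → Category OX (Oxidizer).
Total Category OX: (three 7.8 oz packs = 664.56 g) + (two 10.3 oz packs = 585.04 g) + (three 8.9 oz packs = 758.28 g) = 2007.88 g.
That is within the Category OX ocean vessel limit of 2.5 kg.

Yes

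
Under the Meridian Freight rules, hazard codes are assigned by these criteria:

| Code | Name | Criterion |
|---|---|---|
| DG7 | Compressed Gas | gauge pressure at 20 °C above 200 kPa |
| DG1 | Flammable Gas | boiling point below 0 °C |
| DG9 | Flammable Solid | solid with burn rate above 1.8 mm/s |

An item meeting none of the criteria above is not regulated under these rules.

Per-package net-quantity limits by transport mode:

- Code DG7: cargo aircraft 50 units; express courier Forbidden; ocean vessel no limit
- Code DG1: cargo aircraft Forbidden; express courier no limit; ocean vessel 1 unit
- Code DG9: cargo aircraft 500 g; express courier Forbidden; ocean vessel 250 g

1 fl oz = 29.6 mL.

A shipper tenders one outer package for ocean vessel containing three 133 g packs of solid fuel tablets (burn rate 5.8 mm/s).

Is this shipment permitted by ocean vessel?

The solid fuel tablets have burn rate 5.8 mm/s, which is > 1.8 mm/s, so they are Code DG9 (Flammable Solid).
Code DG9 quantity: three 133 g packs = 399 g.
399 g exceeds the ocean vessel limit of 250 g for Code DG9.

No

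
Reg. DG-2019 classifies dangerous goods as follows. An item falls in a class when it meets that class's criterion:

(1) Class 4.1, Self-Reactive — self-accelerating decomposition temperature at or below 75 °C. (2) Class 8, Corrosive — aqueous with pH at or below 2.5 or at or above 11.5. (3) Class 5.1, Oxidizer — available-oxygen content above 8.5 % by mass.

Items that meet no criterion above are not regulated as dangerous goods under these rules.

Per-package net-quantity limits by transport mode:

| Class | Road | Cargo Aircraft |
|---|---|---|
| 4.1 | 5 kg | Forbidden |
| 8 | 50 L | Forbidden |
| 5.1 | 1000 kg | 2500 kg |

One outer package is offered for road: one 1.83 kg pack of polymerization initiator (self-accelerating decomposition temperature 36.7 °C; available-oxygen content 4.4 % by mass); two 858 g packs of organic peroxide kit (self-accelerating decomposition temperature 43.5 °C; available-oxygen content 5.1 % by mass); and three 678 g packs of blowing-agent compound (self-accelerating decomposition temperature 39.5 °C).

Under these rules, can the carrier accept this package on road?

Polymerization initiator: self-accelerating decomposition temperature 36.7 °C ≤ 75 °C → Class 4.1 (Self-Reactive).
The organic peroxide kit has self-accelerating decomposition temperature 43.5 °C, which is ≤ 75 °C, so it is Class 4.1 (Self-Reactive).
The blowing-agent compound has self-accelerating decomposition temperature 39.5 °C, which is ≤ 75 °C, so it is Class 4.1 (Self-Reactive).
Class 4.1 net quantity: 1.83 kg + (two 858 g packs = 1.716 kg) + (three 678 g packs = 2.034 kg) = 5.58 kg.
5.58 kg > 5 kg (road limit, Class 4.1) — over the limit.

No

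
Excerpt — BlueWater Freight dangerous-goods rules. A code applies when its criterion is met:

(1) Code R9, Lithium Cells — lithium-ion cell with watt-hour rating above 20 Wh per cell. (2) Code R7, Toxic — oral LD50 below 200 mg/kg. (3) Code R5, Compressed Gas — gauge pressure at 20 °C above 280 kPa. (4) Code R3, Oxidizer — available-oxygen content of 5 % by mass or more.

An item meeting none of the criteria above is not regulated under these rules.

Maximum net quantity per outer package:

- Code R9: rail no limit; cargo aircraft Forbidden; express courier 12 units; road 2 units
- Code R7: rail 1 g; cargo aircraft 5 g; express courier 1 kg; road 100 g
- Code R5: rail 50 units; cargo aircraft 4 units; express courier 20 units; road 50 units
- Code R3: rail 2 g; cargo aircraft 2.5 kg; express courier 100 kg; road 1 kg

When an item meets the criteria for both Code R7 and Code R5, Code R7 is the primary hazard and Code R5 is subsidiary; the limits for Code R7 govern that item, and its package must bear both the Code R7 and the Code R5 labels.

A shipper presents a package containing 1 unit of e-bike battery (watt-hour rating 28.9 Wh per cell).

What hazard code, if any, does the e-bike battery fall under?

With watt-hour rating 28.9 Wh per cell (> 20 Wh per cell), the e-bike battery falls in Code R9.

Code R9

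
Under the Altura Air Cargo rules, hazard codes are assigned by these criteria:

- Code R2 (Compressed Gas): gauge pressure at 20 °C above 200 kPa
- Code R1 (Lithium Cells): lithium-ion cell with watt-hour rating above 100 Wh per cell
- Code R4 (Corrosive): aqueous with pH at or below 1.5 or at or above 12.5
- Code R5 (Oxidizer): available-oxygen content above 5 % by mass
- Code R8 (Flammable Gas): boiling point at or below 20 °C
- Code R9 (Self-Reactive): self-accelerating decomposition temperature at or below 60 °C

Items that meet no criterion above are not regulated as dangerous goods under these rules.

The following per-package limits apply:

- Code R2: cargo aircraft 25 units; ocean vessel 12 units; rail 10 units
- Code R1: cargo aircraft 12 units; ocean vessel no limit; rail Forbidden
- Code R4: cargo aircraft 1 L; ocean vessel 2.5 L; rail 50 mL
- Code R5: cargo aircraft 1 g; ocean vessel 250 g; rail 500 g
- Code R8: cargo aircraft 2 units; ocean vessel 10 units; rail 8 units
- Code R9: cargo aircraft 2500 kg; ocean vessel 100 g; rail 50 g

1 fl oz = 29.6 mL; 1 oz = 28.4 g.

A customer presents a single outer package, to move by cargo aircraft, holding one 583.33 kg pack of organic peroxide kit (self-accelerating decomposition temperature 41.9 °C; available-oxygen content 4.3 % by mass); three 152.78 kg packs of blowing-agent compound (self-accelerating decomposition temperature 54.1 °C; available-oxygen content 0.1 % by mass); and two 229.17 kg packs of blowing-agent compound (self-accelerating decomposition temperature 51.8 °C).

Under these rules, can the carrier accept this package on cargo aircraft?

Yes

Organic peroxide kit: self-accelerating decomposition temperature 41.9 °C ≤ 60 °C → Code R9 (Self-Reactive).
Blowing-agent compound: self-accelerating decomposition temperature 54.1 °C ≤ 60 °C → Code R9 (Self-Reactive).
The blowing-agent compound has self-accelerating decomposition temperature 51.8 °C, which is ≤ 60 °C, so it is Code R9 (Self-Reactive).
Total Code R9: 583.33 kg + (three 152.78 kg packs = 458.34 kg) + (two 229.17 kg packs = 458.34 kg) = 1500.01 kg.
1500.01 kg is within the cargo aircraft limit of 2500 kg for Code R9.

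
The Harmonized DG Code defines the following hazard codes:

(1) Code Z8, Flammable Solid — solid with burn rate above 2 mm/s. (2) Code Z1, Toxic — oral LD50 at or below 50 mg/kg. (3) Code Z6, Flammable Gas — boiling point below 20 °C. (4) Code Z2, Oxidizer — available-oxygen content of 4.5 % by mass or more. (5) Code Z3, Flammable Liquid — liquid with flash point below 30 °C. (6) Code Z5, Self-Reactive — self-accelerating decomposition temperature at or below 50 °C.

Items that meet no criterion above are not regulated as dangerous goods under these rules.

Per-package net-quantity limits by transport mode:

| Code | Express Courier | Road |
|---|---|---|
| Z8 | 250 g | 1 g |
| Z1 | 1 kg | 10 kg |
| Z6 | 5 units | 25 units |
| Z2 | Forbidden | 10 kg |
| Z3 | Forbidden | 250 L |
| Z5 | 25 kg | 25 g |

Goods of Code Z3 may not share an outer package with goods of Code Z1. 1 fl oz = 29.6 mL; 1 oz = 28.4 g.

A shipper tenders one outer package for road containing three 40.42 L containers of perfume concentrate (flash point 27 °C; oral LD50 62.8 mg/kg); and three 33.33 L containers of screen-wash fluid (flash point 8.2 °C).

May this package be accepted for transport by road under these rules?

Yes

Perfume concentrate: flash point 27 °C < 30 °C → Code Z3 (Flammable Liquid).
Flash point 8.2 °C meets the Code Z3 criterion (Flammable Liquid), so the screen-wash fluid is Code Z3.
Total Code Z3: (three 40.42 L containers = 121.26 L) + (three 33.33 L containers = 99.99 L) = 221.25 L.
That is within the Code Z3 road limit of 250 L.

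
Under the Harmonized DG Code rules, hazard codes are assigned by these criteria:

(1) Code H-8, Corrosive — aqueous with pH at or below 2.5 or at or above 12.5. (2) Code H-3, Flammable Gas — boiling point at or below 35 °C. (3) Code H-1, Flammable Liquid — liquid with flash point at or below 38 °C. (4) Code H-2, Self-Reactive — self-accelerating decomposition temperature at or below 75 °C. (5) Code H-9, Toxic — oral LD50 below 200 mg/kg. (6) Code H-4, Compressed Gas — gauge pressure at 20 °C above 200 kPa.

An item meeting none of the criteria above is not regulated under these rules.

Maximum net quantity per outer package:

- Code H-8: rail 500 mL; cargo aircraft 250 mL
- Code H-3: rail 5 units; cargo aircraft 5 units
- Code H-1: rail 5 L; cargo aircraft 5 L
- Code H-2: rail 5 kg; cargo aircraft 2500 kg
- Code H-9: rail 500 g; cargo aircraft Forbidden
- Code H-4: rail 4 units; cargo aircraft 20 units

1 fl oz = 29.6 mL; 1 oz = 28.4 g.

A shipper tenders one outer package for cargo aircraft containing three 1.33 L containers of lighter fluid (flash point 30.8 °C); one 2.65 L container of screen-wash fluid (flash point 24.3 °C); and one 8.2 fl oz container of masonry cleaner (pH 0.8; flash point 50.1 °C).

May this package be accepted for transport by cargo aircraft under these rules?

No

Lighter fluid: flash point 30.8 °C ≤ 38 °C → Code H-1 (Flammable Liquid).
Flash point 24.3 °C meets the Code H-1 criterion (Flammable Liquid), so the screen-wash fluid is Code H-1.
pH 0.8 meets the Code H-8 criterion (Corrosive), so the masonry cleaner is Code H-8.
Total Code H-1: (three 1.33 L containers = 3.99 L) + 2.65 L = 6.64 L.
6.64 L > 5 L (cargo aircraft limit, Code H-1) — over the limit.
Code H-8 quantity: one 8.2 fl oz container = 242.72 mL.
242.72 mL ≤ 250 mL (cargo aircraft limit, Code H-8) — within limit.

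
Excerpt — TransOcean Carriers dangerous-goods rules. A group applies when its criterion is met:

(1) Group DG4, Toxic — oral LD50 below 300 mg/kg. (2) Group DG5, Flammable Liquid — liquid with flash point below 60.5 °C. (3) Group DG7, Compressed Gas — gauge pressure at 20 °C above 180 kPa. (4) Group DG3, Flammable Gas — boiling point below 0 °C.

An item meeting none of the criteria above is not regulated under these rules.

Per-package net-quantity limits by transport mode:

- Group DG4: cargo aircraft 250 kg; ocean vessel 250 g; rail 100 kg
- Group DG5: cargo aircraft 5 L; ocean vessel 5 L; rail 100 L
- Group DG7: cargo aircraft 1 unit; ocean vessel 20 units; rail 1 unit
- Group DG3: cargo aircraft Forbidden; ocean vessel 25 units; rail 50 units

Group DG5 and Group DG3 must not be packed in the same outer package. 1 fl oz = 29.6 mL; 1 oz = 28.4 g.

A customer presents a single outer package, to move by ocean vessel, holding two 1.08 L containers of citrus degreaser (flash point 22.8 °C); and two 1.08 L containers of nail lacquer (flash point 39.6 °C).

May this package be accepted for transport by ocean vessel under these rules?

Yes

Flash point 22.8 °C meets the Group DG5 criterion (Flammable Liquid), so the citrus degreaser is Group DG5.
With flash point 39.6 °C (< 60.5 °C), the nail lacquer falls in Group DG5.
Group DG5 net quantity: (two 1.08 L containers = 2.16 L) + (two 1.08 L containers = 2.16 L) = 4.32 L.
4.32 L ≤ 5 L (ocean vessel limit, Group DG5) — within limit.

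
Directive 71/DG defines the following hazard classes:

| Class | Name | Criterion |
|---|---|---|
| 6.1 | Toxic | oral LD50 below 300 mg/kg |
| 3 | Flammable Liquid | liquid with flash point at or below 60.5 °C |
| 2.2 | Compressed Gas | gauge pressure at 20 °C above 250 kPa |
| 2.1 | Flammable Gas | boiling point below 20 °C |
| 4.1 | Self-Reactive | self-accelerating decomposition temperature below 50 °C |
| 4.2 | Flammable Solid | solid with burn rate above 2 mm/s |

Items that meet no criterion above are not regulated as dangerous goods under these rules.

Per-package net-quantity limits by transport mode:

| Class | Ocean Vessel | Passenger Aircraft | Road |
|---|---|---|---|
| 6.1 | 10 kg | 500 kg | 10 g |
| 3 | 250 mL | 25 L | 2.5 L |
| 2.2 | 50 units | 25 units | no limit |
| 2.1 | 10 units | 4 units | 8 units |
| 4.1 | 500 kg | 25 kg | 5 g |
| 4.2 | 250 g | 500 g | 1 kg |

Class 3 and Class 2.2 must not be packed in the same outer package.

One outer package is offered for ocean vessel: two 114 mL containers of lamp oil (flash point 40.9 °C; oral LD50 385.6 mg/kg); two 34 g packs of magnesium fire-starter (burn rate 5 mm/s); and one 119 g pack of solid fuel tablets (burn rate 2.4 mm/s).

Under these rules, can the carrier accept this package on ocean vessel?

Yes

Flash point 40.9 °C meets the Class 3 criterion (Flammable Liquid), so the lamp oil is Class 3.
Magnesium fire-starter: burn rate 5 mm/s > 2 mm/s → Class 4.2 (Flammable Solid).
Solid fuel tablets: burn rate 2.4 mm/s > 2 mm/s → Class 4.2 (Flammable Solid).
Class 3 quantity: two 114 mL containers = 228 mL.
That is within the Class 3 ocean vessel limit of 250 mL.
Total Class 4.2: (two 34 g packs = 68 g) + 119 g = 187 g.
That is within the Class 4.2 ocean vessel limit of 250 g.
The segregation rule (Class 3 with Class 2.2) does not apply to Class 3 with Class 4.2.
Every hazard class is within its ocean vessel limit and no segregation rule is violated.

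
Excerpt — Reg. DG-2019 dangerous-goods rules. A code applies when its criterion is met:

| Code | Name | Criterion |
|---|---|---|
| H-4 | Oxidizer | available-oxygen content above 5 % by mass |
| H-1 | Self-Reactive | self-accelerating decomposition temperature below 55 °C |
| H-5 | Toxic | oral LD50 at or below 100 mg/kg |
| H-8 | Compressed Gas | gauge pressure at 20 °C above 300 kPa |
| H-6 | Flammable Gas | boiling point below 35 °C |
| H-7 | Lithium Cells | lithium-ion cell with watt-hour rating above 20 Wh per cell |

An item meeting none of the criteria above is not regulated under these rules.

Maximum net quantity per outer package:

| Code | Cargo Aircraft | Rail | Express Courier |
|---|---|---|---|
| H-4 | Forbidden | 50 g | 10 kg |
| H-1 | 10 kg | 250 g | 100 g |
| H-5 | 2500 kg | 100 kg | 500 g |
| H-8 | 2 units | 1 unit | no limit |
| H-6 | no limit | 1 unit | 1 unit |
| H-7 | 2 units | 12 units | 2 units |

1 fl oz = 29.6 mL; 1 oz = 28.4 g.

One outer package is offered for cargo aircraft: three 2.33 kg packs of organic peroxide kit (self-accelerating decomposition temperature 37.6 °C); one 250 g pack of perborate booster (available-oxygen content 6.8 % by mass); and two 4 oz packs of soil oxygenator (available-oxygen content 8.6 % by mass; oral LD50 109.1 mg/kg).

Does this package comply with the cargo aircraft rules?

No

The organic peroxide kit has self-accelerating decomposition temperature 37.6 °C, which is < 55 °C, so it is Code H-1 (Self-Reactive).
With available-oxygen content 6.8 % by mass (> 5 % by mass), the perborate booster falls in Code H-4.
Soil oxygenator: available-oxygen content 8.6 % by mass > 5 % by mass → Code H-4 (Oxidizer).
Code H-1 quantity: three 2.33 kg packs = 6.99 kg.
6.99 kg ≤ 10 kg (cargo aircraft limit, Code H-1) — within limit.
Total Code H-4: 250 g + (two 4 oz packs = 227.2 g) = 477.2 g.
Code H-4 is Forbidden by cargo aircraft.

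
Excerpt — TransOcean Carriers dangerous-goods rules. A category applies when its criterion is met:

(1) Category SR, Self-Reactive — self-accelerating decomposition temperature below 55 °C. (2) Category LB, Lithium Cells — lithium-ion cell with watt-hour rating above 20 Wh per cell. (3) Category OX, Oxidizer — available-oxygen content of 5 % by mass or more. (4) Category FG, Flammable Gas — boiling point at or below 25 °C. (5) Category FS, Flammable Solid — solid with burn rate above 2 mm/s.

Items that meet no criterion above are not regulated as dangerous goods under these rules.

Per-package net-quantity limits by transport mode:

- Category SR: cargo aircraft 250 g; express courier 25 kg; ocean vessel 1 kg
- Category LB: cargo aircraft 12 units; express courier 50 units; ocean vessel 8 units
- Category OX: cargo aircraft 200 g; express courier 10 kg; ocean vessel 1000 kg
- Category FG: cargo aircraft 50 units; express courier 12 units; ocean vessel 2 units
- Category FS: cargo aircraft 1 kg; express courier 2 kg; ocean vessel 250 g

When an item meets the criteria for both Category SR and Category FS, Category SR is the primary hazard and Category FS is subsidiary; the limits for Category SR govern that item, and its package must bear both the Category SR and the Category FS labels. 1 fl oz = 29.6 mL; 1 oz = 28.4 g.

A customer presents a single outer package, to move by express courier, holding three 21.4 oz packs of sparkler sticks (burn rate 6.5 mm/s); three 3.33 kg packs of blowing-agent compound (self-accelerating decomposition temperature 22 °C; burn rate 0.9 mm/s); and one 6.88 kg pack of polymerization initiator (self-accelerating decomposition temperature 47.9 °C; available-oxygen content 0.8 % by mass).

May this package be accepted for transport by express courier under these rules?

Yes

Burn rate 6.5 mm/s meets the Category FS criterion (Flammable Solid), so the sparkler sticks are Category FS.
Blowing-agent compound: self-accelerating decomposition temperature 22 °C < 55 °C → Category SR (Self-Reactive).
The polymerization initiator has self-accelerating decomposition temperature 47.9 °C, which is < 55 °C, so it is Category SR (Self-Reactive).
Category FS quantity: three 21.4 oz packs = 1823.28 g.
That is within the Category FS express courier limit of 2 kg.
Category SR net quantity: (three 3.33 kg packs = 9.99 kg) + 6.88 kg = 16.87 kg.
16.87 kg is within the express courier limit of 25 kg for Category SR.
Every hazard category is within its express courier limit and no segregation rule is violated.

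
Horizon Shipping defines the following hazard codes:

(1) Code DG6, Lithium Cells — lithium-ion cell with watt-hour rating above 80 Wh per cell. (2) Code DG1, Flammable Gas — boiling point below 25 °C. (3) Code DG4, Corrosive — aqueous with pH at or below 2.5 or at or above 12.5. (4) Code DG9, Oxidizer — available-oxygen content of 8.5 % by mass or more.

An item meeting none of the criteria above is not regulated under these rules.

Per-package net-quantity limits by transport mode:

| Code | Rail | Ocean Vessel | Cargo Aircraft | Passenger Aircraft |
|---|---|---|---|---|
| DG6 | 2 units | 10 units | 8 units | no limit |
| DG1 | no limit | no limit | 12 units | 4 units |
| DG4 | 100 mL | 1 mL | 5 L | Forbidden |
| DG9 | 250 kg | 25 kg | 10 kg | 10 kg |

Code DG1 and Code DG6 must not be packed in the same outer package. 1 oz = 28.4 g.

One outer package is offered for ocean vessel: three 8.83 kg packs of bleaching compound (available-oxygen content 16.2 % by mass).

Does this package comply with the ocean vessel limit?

No

With available-oxygen content 16.2 % by mass (≥ 8.5 % by mass), the bleaching compound falls in Code DG9.
Code DG9 quantity: three 8.83 kg packs = 26.49 kg.
26.49 kg exceeds the ocean vessel limit of 25 kg for Code DG9.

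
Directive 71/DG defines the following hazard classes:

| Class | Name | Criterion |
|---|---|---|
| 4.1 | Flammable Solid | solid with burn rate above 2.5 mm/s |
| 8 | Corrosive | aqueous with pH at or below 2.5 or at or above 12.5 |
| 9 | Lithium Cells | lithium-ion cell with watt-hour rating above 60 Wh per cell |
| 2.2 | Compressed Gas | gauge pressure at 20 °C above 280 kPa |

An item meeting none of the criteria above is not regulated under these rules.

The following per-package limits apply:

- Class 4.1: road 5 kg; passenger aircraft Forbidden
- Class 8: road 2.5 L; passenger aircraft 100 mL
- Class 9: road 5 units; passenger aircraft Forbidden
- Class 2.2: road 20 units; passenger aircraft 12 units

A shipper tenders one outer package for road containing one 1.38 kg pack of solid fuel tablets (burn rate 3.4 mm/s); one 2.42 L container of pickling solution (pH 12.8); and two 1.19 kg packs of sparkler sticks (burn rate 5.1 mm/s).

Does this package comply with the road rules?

Yes

The solid fuel tablets have burn rate 3.4 mm/s, which is > 2.5 mm/s, so they are Class 4.1 (Flammable Solid).
With pH 12.8 (≥ 12.5), the pickling solution falls in Class 8.
With burn rate 5.1 mm/s (> 2.5 mm/s), the sparkler sticks fall in Class 4.1.
Total Class 4.1: 1.38 kg + (two 1.19 kg packs = 2.38 kg) = 3.76 kg.
3.76 kg ≤ 5 kg (road limit, Class 4.1) — within limit.
Class 8 quantity: 2.42 L.
2.42 L is within the road limit of 2.5 L for Class 8.
Every hazard class is within its road limit and no segregation rule is violated.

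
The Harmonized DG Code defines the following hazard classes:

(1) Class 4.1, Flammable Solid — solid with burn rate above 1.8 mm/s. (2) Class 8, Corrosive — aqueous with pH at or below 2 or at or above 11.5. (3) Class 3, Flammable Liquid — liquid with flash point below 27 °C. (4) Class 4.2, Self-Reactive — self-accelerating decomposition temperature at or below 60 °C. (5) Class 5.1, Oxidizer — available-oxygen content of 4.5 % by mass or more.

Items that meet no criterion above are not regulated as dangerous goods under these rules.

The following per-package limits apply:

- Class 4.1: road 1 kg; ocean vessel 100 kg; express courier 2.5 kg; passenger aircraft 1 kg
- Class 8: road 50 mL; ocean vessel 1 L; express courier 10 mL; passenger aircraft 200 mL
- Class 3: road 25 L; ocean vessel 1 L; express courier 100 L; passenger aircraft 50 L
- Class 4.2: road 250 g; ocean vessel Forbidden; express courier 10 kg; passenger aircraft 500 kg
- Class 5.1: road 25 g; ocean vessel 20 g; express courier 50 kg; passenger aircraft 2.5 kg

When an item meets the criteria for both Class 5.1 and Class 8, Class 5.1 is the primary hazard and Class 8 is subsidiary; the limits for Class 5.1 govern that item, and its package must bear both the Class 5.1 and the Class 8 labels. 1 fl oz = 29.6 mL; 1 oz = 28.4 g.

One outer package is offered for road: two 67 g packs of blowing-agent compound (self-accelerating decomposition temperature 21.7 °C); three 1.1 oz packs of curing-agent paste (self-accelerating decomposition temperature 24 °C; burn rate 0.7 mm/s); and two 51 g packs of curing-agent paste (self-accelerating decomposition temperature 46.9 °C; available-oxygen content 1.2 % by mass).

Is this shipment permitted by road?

The blowing-agent compound has self-accelerating decomposition temperature 21.7 °C, which is ≤ 60 °C, so it is Class 4.2 (Self-Reactive).
With self-accelerating decomposition temperature 24 °C (≤ 60 °C), the curing-agent paste falls in Class 4.2.
Curing-agent paste: self-accelerating decomposition temperature 46.9 °C ≤ 60 °C → Class 4.2 (Self-Reactive).
Total Class 4.2: (two 67 g packs = 134 g) + (three 1.1 oz packs = 93.72 g) + (two 51 g packs = 102 g) = 329.72 g.
That exceeds the Class 4.2 road limit of 250 g.

No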